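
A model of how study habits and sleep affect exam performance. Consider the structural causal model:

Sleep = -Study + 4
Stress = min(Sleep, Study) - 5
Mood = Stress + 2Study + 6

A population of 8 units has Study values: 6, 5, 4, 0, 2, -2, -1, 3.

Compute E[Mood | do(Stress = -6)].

Every unit gets Stress=-6 under the intervention. Mood values become 12, 10, 8, 0, 4, -4, -2, 6; E[Mood|do(Stress=-6)] = 4.25.

4.25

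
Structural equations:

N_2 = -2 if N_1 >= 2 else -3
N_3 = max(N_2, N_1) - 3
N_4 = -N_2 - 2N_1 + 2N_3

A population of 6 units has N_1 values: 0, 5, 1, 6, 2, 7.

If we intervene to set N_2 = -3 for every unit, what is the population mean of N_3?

Under do(N_2=-3), N_2's equation is replaced by N_2=-3 for every unit. Per-unit N_3: -3, 2, -2, 3, -1, 4. Mean = 0.5.

0.5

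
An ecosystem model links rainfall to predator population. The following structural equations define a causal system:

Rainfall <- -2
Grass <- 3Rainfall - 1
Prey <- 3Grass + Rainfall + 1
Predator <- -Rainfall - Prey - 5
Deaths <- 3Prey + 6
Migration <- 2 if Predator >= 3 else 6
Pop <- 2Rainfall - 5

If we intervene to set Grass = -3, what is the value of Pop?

Under do(Grass=-3), the mechanism Grass <- 3Rainfall - 1 is discarded; Grass is fixed at -3.
No directed path runs from Grass to Pop, so Pop keeps its natural value.
Pop = 2Rainfall - 5  [with Rainfall=-2]  = -9

-9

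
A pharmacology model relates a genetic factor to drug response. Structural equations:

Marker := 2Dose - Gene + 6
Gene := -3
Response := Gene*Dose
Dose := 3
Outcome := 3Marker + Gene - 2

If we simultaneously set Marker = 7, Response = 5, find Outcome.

Setting Marker = 7, Response = 5 by intervention discards those variables' equations.
Outcome = 3Marker + Gene - 2  [with Marker=7, Gene=-3]  = 16

16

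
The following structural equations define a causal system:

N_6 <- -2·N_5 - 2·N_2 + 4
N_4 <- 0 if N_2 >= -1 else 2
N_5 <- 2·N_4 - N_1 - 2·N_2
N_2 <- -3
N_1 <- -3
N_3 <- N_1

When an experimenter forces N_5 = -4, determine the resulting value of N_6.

18

The intervention breaks the incoming arrows to N_5: N_5 <- 2·N_4 - N_1 - 2·N_2 no longer applies, and N_5 = -4.
N_6 = -2·N_5 - 2·N_2 + 4  [with N_5=-4, N_2=-3]  = 18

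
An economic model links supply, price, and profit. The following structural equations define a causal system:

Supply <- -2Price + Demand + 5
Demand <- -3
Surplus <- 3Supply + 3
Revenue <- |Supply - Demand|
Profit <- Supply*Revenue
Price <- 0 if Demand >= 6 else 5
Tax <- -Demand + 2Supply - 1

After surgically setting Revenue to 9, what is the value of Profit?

-72

Under do(Revenue=9), the mechanism Revenue <- |Supply - Demand| is discarded; Revenue is fixed at 9.
Price = 0 if Demand >= 6 else 5  [with Demand=-3]  = 5
Supply = -2Price + Demand + 5  [with Price=5, Demand=-3]  = -8
Profit = Supply*Revenue  [with Supply=-8, Revenue=9]  = -72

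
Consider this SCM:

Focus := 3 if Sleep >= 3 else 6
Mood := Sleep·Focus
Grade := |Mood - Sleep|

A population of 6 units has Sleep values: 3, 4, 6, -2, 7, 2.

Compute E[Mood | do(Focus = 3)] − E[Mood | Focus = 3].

Every unit gets Focus=3 under the intervention. Mood values become 9, 12, 18, -6, 21, 6; E[Mood|do(Focus=3)] = 10.
Observing Focus=3 restricts to units where Focus's equation naturally yields 3: Sleep ∈ {3, 4, 6, 7}. In that subpopulation Mood = 9, 12, 18, 21, mean 15.
Difference = 10 − 15 = -5.

-5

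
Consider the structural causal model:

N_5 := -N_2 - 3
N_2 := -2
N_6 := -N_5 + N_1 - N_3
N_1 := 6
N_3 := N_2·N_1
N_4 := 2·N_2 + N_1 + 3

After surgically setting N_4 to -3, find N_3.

-12

Under do(N_4=-3), the mechanism N_4 := 2·N_2 + N_1 + 3 is discarded; N_4 is fixed at -3.
Since N_3 is not a descendant of the intervened variable, it is unaffected.
N_3 = N_2·N_1  [with N_2=-2, N_1=6]  = -12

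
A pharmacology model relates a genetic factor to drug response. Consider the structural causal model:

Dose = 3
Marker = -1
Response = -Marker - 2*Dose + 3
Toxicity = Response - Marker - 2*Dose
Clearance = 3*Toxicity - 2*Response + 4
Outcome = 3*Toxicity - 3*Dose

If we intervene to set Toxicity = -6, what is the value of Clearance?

Intervening sets Toxicity = -6 and removes its equation (Toxicity = Response - Marker - 2*Dose).
Response = -Marker - 2*Dose + 3  [with Marker=-1, Dose=3]  = -2
Clearance = 3*Toxicity - 2*Response + 4  [with Toxicity=-6, Response=-2]  = -10

-10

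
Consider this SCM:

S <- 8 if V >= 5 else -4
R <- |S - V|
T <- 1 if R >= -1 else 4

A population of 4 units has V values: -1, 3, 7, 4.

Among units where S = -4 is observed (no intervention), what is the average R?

6

Observing S=-4 restricts to units where S's equation naturally yields -4: V ∈ {-1, 3, 4}. In that subpopulation R = 3, 7, 8, mean 6.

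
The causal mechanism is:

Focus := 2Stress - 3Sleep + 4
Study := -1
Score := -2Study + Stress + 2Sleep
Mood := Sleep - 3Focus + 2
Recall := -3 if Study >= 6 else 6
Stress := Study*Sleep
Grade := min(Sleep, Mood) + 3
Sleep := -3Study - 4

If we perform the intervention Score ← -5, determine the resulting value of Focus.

The intervention breaks the incoming arrows to Score: Score := -2Study + Stress + 2Sleep no longer applies, and Score = -5.
Since Focus is not a descendant of the intervened variable, it is unaffected.
Sleep = -3Study - 4  [with Study=-1]  = -1
Stress = Study*Sleep  [with Study=-1, Sleep=-1]  = 1
Focus = 2Stress - 3Sleep + 4  [with Stress=1, Sleep=-1]  = 9

9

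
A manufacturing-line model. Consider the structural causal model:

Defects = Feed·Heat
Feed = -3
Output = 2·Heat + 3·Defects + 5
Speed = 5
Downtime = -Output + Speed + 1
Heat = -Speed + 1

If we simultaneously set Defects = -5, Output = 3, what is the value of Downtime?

The joint intervention fixes Defects = -5, Output = 3, removing each variable's own equation.
Downtime = -Output + Speed + 1  [with Output=3, Speed=5]  = 3

3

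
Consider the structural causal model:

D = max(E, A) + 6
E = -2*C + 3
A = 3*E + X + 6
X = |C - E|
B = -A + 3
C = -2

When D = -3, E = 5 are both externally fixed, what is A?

28

Setting D = -3, E = 5 by intervention discards those variables' equations.
X = |C - E|  [with C=-2, E=5]  = 7
A = 3*E + X + 6  [with E=5, X=7]  = 28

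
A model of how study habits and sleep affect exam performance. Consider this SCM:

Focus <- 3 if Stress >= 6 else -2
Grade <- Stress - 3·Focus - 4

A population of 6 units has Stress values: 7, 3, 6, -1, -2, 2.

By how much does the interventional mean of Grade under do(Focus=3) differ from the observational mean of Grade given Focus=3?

-4

do(Focus=3) breaks Focus's dependence on Stress. With Focus=3 fixed, Grade across the units is -6, -10, -7, -14, -15, -11, mean -10.5.
Observing Focus=3 restricts to units where Focus's equation naturally yields 3: Stress ∈ {7, 6}. In that subpopulation Grade = -6, -7, mean -6.5.
Difference = -10.5 − (-6.5) = -4.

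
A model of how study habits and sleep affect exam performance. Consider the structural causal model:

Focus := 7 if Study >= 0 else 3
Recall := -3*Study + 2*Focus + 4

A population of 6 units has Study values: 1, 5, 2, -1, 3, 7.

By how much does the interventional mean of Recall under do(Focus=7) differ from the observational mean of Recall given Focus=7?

2.3

Under do(Focus=7), Focus's equation is replaced by Focus=7 for every unit. Per-unit Recall: 15, 3, 12, 21, 9, -3. Mean = 9.5.
Observing Focus=7 restricts to units where Focus's equation naturally yields 7: Study ∈ {1, 5, 2, 3, 7}. In that subpopulation Recall = 15, 3, 12, 9, -3, mean 7.2.
Difference = 9.5 − 7.2 = 2.3.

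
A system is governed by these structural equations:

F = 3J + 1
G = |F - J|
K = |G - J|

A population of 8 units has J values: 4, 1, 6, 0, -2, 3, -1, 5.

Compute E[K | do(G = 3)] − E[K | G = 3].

-1

Under do(G=3), G's equation is replaced by G=3 for every unit. Per-unit K: 1, 2, 3, 3, 5, 0, 4, 2. Mean = 2.5.
Conditioning on G=3 selects the 2 unit(s) with J ∈ {1, -2}. Their K values: 2, 5. Mean = 3.5.
Difference = 2.5 − 3.5 = -1.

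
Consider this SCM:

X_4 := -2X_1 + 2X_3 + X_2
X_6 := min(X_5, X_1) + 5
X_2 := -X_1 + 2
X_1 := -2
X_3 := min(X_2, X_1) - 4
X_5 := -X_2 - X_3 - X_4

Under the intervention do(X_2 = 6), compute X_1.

Under do(X_2=6), the mechanism X_2 := -X_1 + 2 is discarded; X_2 is fixed at 6.
X_1 is not downstream of the intervention, so its value is determined by the original equations.

-2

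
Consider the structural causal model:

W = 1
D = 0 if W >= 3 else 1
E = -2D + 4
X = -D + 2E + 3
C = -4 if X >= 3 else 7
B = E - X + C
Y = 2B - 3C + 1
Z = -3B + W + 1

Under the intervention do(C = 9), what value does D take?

1

Under do(C=9), the mechanism C = -4 if X >= 3 else 7 is discarded; C is fixed at 9.
No directed path runs from C to D, so D keeps its natural value.
D = 0 if W >= 3 else 1  [with W=1]  = 1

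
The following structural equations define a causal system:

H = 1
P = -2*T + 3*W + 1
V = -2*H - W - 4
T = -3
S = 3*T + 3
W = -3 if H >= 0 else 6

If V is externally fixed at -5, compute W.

-3

do(V=-5) replaces the equation V = -2*H - W - 4 with the constant V = -5.
W is not downstream of the intervention, so its value is determined by the original equations.
W = -3 if H >= 0 else 6  [with H=1]  = -3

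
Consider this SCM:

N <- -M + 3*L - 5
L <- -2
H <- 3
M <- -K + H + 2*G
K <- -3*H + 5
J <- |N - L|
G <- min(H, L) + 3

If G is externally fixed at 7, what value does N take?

-32

Under do(G=7), the mechanism G <- min(H, L) + 3 is discarded; G is fixed at 7.
K = -3*H + 5  [with H=3]  = -4
M = -K + H + 2*G  [with K=-4, H=3, G=7]  = 21
N = -M + 3*L - 5  [with M=21, L=-2]  = -32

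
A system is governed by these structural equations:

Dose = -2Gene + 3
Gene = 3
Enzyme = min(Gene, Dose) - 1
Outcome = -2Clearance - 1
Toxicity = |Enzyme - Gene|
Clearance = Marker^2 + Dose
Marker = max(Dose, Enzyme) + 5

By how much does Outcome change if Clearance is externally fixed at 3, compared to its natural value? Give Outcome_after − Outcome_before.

Intervening sets Clearance = 3 and removes its equation (Clearance = Marker^2 + Dose).
Outcome = -2Clearance - 1  [with Clearance=3]  = -7
Without intervention: Dose = -2Gene + 3  [with Gene=3]  = -3; Enzyme = min(Gene, Dose) - 1  [with Gene=3, Dose=-3]  = -4; Marker = max(Dose, Enzyme) + 5  [with Dose=-3, Enzyme=-4]  = 2; Clearance = Marker^2 + Dose  [with Marker=2, Dose=-3]  = 1; Outcome = -2Clearance - 1  [with Clearance=1]  = -3.
Change = -7 − (-3) = -4.

-4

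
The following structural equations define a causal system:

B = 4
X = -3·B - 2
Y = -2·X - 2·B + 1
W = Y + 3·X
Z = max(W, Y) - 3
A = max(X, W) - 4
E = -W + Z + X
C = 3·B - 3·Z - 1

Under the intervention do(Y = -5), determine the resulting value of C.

The intervention breaks the incoming arrows to Y: Y = -2·X - 2·B + 1 no longer applies, and Y = -5.
X = -3·B - 2  [with B=4]  = -14
W = Y + 3·X  [with Y=-5, X=-14]  = -47
Z = max(W, Y) - 3  [with W=-47, Y=-5]  = -8
C = 3·B - 3·Z - 1  [with B=4, Z=-8]  = 35

35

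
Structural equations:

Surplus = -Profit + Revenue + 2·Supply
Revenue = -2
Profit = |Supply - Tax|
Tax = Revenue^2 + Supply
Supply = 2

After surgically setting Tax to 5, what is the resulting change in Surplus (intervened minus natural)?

do(Tax=5) replaces the equation Tax = Revenue^2 + Supply with the constant Tax = 5.
Profit = |Supply - Tax|  [with Supply=2, Tax=5]  = 3
Surplus = -Profit + Revenue + 2·Supply  [with Profit=3, Revenue=-2, Supply=2]  = -1
Without intervention: Tax = Revenue^2 + Supply  [with Revenue=-2, Supply=2]  = 6; Profit = |Supply - Tax|  [with Supply=2, Tax=6]  = 4; Surplus = -Profit + Revenue + 2·Supply  [with Profit=4, Revenue=-2, Supply=2]  = -2.
Change = -1 − (-2) = 1.

1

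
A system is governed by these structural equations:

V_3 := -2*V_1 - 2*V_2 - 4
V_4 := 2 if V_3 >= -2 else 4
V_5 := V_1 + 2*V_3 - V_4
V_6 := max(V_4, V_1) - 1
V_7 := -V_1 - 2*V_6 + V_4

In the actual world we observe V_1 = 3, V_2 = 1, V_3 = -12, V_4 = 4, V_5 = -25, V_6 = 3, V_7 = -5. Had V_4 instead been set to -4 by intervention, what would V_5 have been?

Intervening sets V_4 = -4 and removes its equation (V_4 := 2 if V_3 >= -2 else 4).
V_3 = -2*V_1 - 2*V_2 - 4  [with V_1=3, V_2=1]  = -12
V_5 = V_1 + 2*V_3 - V_4  [with V_1=3, V_3=-12, V_4=-4]  = -17

-17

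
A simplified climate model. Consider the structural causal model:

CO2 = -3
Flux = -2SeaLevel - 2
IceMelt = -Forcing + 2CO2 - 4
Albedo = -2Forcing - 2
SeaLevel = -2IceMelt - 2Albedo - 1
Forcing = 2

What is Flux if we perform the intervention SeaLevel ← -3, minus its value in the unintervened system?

76

The intervention breaks the incoming arrows to SeaLevel: SeaLevel = -2IceMelt - 2Albedo - 1 no longer applies, and SeaLevel = -3.
Flux = -2SeaLevel - 2  [with SeaLevel=-3]  = 4
Without intervention: IceMelt = -Forcing + 2CO2 - 4  [with Forcing=2, CO2=-3]  = -12; Albedo = -2Forcing - 2  [with Forcing=2]  = -6; SeaLevel = -2IceMelt - 2Albedo - 1  [with IceMelt=-12, Albedo=-6]  = 35; Flux = -2SeaLevel - 2  [with SeaLevel=35]  = -72.
Change = 4 − (-72) = 76.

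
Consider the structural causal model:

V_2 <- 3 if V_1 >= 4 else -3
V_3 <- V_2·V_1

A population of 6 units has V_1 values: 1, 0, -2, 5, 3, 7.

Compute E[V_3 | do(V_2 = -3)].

The intervention sets V_2=-3 in all 6 units regardless of V_1. Recomputing V_3 per unit gives -3, 0, 6, -15, -9, -21; average -7.

-7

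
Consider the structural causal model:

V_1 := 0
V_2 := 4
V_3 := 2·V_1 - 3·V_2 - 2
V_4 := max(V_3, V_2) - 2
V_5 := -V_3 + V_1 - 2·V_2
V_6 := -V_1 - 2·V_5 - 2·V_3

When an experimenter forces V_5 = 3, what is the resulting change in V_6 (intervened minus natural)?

6

The intervention breaks the incoming arrows to V_5: V_5 := -V_3 + V_1 - 2·V_2 no longer applies, and V_5 = 3.
V_3 = 2·V_1 - 3·V_2 - 2  [with V_1=0, V_2=4]  = -14
V_6 = -V_1 - 2·V_5 - 2·V_3  [with V_1=0, V_5=3, V_3=-14]  = 22
Without intervention: V_3 = 2·V_1 - 3·V_2 - 2  [with V_1=0, V_2=4]  = -14; V_5 = -V_3 + V_1 - 2·V_2  [with V_3=-14, V_1=0, V_2=4]  = 6; V_6 = -V_1 - 2·V_5 - 2·V_3  [with V_1=0, V_5=6, V_3=-14]  = 16.
Change = 22 − 16 = 6.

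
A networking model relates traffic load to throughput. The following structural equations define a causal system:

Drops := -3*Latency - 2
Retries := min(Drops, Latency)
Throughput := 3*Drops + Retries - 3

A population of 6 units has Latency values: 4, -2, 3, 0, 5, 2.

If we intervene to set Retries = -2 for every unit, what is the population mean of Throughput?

-29

The intervention sets Retries=-2 in all 6 units regardless of Latency. Recomputing Throughput per unit gives -47, 7, -38, -11, -56, -29; average -29.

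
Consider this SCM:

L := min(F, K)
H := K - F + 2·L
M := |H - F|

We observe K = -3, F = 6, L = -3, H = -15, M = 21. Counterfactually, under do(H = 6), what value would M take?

Intervening sets H = 6 and removes its equation (H := K - F + 2·L).
M = |H - F|  [with H=6, F=6]  = 0

0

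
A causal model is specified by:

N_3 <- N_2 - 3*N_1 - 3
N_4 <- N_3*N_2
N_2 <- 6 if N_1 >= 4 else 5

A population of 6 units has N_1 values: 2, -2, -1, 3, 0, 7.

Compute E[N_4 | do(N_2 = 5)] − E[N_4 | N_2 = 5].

do(N_2=5) breaks N_2's dependence on N_1. With N_2=5 fixed, N_4 across the units is -20, 40, 25, -35, 10, -95, mean -12.5.
Conditioning on N_2=5 selects the 5 unit(s) with N_1 ∈ {2, -2, -1, 3, 0}. Their N_4 values: -20, 40, 25, -35, 10. Mean = 4.
Difference = -12.5 − 4 = -16.5.

-16.5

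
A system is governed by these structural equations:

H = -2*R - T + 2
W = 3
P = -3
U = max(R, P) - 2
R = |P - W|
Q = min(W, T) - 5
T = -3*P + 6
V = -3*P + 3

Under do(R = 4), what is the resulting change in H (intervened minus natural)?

do(R=4) replaces the equation R = |P - W| with the constant R = 4.
T = -3*P + 6  [with P=-3]  = 15
H = -2*R - T + 2  [with R=4, T=15]  = -21
Without intervention: R = |P - W|  [with P=-3, W=3]  = 6; T = -3*P + 6  [with P=-3]  = 15; H = -2*R - T + 2  [with R=6, T=15]  = -25.
Change = -21 − (-25) = 4.

4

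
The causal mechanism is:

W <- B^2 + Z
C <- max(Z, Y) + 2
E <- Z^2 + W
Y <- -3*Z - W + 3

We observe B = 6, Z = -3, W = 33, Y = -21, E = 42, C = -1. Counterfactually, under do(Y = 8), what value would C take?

10

Under do(Y=8), the mechanism Y <- -3*Z - W + 3 is discarded; Y is fixed at 8.
C = max(Z, Y) + 2  [with Z=-3, Y=8]  = 10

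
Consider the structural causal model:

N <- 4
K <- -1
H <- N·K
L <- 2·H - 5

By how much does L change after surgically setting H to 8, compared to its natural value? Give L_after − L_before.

24

The intervention breaks the incoming arrows to H: H <- N·K no longer applies, and H = 8.
L = 2·H - 5  [with H=8]  = 11
Without intervention: H = N·K  [with N=4, K=-1]  = -4; L = 2·H - 5  [with H=-4]  = -13.
Change = 11 − (-13) = 24.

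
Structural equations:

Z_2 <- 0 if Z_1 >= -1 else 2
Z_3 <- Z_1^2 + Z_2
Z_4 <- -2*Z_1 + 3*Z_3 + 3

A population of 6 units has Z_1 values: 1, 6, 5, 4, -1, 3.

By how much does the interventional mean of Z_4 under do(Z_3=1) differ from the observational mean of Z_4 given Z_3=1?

-6

Every unit gets Z_3=1 under the intervention. Z_4 values become 4, -6, -4, -2, 8, 0; E[Z_4|do(Z_3=1)] = 0.
Observing Z_3=1 restricts to units where Z_3's equation naturally yields 1: Z_1 ∈ {1, -1}. In that subpopulation Z_4 = 4, 8, mean 6.
Difference = 0 − 6 = -6.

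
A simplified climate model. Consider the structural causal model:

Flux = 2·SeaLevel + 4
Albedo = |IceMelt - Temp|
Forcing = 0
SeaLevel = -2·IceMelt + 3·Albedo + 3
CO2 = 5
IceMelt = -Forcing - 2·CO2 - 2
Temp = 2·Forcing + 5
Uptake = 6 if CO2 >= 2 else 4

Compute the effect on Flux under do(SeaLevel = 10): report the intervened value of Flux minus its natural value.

-136

Intervening sets SeaLevel = 10 and removes its equation (SeaLevel = -2·IceMelt + 3·Albedo + 3).
Flux = 2·SeaLevel + 4  [with SeaLevel=10]  = 24
Without intervention: Temp = 2·Forcing + 5  [with Forcing=0]  = 5; IceMelt = -Forcing - 2·CO2 - 2  [with Forcing=0, CO2=5]  = -12; Albedo = |IceMelt - Temp|  [with IceMelt=-12, Temp=5]  = 17; SeaLevel = -2·IceMelt + 3·Albedo + 3  [with IceMelt=-12, Albedo=17]  = 78; Flux = 2·SeaLevel + 4  [with SeaLevel=78]  = 160.
Change = 24 − 160 = -136.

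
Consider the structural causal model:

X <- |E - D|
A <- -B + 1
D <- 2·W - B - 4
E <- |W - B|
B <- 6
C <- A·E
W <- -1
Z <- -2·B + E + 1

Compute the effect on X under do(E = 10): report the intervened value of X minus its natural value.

3

The intervention breaks the incoming arrows to E: E <- |W - B| no longer applies, and E = 10.
D = 2·W - B - 4  [with W=-1, B=6]  = -12
X = |E - D|  [with E=10, D=-12]  = 22
Without intervention: E = |W - B|  [with W=-1, B=6]  = 7; D = 2·W - B - 4  [with W=-1, B=6]  = -12; X = |E - D|  [with E=7, D=-12]  = 19.
Change = 22 − 19 = 3.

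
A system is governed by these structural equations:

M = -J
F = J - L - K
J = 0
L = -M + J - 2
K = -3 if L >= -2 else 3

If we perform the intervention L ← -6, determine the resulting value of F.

3

do(L=-6) replaces the equation L = -M + J - 2 with the constant L = -6.
K = -3 if L >= -2 else 3  [with L=-6]  = 3
F = J - L - K  [with J=0, L=-6, K=3]  = 3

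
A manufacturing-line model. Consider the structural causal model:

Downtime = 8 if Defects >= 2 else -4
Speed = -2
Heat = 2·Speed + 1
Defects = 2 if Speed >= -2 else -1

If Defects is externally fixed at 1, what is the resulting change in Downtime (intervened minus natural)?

The intervention breaks the incoming arrows to Defects: Defects = 2 if Speed >= -2 else -1 no longer applies, and Defects = 1.
Downtime = 8 if Defects >= 2 else -4  [with Defects=1]  = -4
Without intervention: Defects = 2 if Speed >= -2 else -1  [with Speed=-2]  = 2; Downtime = 8 if Defects >= 2 else -4  [with Defects=2]  = 8.
Change = -4 − 8 = -12.

-12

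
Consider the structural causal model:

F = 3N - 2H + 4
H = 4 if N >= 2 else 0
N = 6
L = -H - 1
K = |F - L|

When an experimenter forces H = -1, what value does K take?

do(H=-1) replaces the equation H = 4 if N >= 2 else 0 with the constant H = -1.
L = -H - 1  [with H=-1]  = 0
F = 3N - 2H + 4  [with N=6, H=-1]  = 24
K = |F - L|  [with F=24, L=0]  = 24

24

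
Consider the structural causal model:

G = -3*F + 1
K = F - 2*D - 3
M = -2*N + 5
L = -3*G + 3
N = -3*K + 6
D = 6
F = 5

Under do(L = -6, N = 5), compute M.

Under do(L = -6, N = 5), each intervened variable's structural equation is replaced by its fixed value.
M = -2*N + 5  [with N=5]  = -5

-5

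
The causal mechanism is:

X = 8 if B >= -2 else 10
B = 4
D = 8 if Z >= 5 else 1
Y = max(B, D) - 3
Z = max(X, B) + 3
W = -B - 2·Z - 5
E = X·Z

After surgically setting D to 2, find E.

do(D=2) replaces the equation D = 8 if Z >= 5 else 1 with the constant D = 2.
Since E is not a descendant of the intervened variable, it is unaffected.
X = 8 if B >= -2 else 10  [with B=4]  = 8
Z = max(X, B) + 3  [with X=8, B=4]  = 11
E = X·Z  [with X=8, Z=11]  = 88

88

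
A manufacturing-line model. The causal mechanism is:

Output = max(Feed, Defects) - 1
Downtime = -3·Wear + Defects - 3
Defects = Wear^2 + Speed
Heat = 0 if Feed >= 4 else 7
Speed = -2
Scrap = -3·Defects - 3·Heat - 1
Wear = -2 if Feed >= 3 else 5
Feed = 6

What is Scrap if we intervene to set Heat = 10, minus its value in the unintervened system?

The intervention breaks the incoming arrows to Heat: Heat = 0 if Feed >= 4 else 7 no longer applies, and Heat = 10.
Wear = -2 if Feed >= 3 else 5  [with Feed=6]  = -2
Defects = Wear^2 + Speed  [with Wear=-2, Speed=-2]  = 2
Scrap = -3·Defects - 3·Heat - 1  [with Defects=2, Heat=10]  = -37
Without intervention: Heat = 0 if Feed >= 4 else 7  [with Feed=6]  = 0; Wear = -2 if Feed >= 3 else 5  [with Feed=6]  = -2; Defects = Wear^2 + Speed  [with Wear=-2, Speed=-2]  = 2; Scrap = -3·Defects - 3·Heat - 1  [with Defects=2, Heat=0]  = -7.
Change = -37 − (-7) = -30.

-30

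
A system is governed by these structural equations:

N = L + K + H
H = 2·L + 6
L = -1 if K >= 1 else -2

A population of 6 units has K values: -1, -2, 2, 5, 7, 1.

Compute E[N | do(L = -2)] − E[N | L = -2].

do(L=-2) breaks L's dependence on K. With L=-2 fixed, N across the units is -1, -2, 2, 5, 7, 1, mean 2.
E[N|L=-2] averages over only the 2 units with L=-2 (K = -1, -2): N = -1, -2, mean -1.5.
Difference = 2 − (-1.5) = 3.5.

3.5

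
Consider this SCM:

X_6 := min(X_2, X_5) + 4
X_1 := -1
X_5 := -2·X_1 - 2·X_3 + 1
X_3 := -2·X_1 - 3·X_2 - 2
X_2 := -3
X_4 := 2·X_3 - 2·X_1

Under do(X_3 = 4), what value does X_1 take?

Under do(X_3=4), the mechanism X_3 := -2·X_1 - 3·X_2 - 2 is discarded; X_3 is fixed at 4.
X_1 is not downstream of the intervention, so its value is determined by the original equations.

-1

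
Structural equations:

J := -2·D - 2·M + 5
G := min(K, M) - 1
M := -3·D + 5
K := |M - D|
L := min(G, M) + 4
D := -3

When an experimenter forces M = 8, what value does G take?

7

Under do(M=8), the mechanism M := -3·D + 5 is discarded; M is fixed at 8.
K = |M - D|  [with M=8, D=-3]  = 11
G = min(K, M) - 1  [with K=11, M=8]  = 7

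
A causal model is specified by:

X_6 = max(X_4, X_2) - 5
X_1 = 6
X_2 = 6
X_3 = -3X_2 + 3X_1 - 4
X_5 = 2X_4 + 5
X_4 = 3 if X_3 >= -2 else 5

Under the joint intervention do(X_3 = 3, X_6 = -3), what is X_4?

3

Setting X_3 = 3, X_6 = -3 by intervention discards those variables' equations.
X_4 = 3 if X_3 >= -2 else 5  [with X_3=3]  = 3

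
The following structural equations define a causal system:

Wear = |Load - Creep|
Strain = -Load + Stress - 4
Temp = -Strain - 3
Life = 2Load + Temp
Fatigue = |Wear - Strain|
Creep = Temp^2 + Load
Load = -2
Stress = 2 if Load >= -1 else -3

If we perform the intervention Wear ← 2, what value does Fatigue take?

Intervening sets Wear = 2 and removes its equation (Wear = |Load - Creep|).
Stress = 2 if Load >= -1 else -3  [with Load=-2]  = -3
Strain = -Load + Stress - 4  [with Load=-2, Stress=-3]  = -5
Fatigue = |Wear - Strain|  [with Wear=2, Strain=-5]  = 7

7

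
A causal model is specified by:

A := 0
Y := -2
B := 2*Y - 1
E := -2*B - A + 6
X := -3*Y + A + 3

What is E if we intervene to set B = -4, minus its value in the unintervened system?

-2

The intervention breaks the incoming arrows to B: B := 2*Y - 1 no longer applies, and B = -4.
E = -2*B - A + 6  [with B=-4, A=0]  = 14
Without intervention: B = 2*Y - 1  [with Y=-2]  = -5; E = -2*B - A + 6  [with B=-5, A=0]  = 16.
Change = 14 − 16 = -2.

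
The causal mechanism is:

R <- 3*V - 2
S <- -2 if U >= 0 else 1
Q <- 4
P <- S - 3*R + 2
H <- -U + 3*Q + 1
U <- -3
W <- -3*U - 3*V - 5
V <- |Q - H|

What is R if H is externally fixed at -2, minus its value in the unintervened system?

-18

The intervention breaks the incoming arrows to H: H <- -U + 3*Q + 1 no longer applies, and H = -2.
V = |Q - H|  [with Q=4, H=-2]  = 6
R = 3*V - 2  [with V=6]  = 16
Without intervention: H = -U + 3*Q + 1  [with U=-3, Q=4]  = 16; V = |Q - H|  [with Q=4, H=16]  = 12; R = 3*V - 2  [with V=12]  = 34.
Change = 16 − 34 = -18.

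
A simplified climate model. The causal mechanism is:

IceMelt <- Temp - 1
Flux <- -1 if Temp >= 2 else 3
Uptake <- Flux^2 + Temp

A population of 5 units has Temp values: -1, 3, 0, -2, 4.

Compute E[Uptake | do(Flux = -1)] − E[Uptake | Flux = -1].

Under do(Flux=-1), Flux's equation is replaced by Flux=-1 for every unit. Per-unit Uptake: 0, 4, 1, -1, 5. Mean = 1.8.
E[Uptake|Flux=-1] averages over only the 2 units with Flux=-1 (Temp = 3, 4): Uptake = 4, 5, mean 4.5.
Difference = 1.8 − 4.5 = -2.7.

-2.7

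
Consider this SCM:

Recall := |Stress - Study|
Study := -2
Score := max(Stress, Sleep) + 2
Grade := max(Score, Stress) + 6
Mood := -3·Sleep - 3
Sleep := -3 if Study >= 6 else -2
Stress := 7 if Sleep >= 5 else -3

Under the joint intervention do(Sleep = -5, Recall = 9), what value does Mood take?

Setting Sleep = -5, Recall = 9 by intervention discards those variables' equations.
Mood = -3·Sleep - 3  [with Sleep=-5]  = 12

12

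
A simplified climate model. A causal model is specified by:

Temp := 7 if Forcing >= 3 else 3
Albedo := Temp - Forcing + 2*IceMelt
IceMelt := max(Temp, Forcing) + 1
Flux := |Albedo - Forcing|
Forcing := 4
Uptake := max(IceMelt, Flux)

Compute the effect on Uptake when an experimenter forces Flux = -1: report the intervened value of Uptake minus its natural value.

-7

The intervention breaks the incoming arrows to Flux: Flux := |Albedo - Forcing| no longer applies, and Flux = -1.
Temp = 7 if Forcing >= 3 else 3  [with Forcing=4]  = 7
IceMelt = max(Temp, Forcing) + 1  [with Temp=7, Forcing=4]  = 8
Uptake = max(IceMelt, Flux)  [with IceMelt=8, Flux=-1]  = 8
Without intervention: Temp = 7 if Forcing >= 3 else 3  [with Forcing=4]  = 7; IceMelt = max(Temp, Forcing) + 1  [with Temp=7, Forcing=4]  = 8; Albedo = Temp - Forcing + 2*IceMelt  [with Temp=7, Forcing=4, IceMelt=8]  = 19; Flux = |Albedo - Forcing|  [with Albedo=19, Forcing=4]  = 15; Uptake = max(IceMelt, Flux)  [with IceMelt=8, Flux=15]  = 15.
Change = 8 − 15 = -7.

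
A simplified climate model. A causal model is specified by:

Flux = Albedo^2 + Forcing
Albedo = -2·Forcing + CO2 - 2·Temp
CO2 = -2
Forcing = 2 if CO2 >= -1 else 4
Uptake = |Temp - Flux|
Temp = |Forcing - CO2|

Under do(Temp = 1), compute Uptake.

147

The intervention breaks the incoming arrows to Temp: Temp = |Forcing - CO2| no longer applies, and Temp = 1.
Forcing = 2 if CO2 >= -1 else 4  [with CO2=-2]  = 4
Albedo = -2·Forcing + CO2 - 2·Temp  [with Forcing=4, CO2=-2, Temp=1]  = -12
Flux = Albedo^2 + Forcing  [with Albedo=-12, Forcing=4]  = 148
Uptake = |Temp - Flux|  [with Temp=1, Flux=148]  = 147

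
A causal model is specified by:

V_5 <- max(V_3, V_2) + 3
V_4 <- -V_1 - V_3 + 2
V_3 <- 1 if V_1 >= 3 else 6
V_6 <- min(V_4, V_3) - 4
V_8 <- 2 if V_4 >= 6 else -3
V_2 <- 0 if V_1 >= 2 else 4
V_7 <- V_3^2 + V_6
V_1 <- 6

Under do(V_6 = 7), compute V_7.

Intervening sets V_6 = 7 and removes its equation (V_6 <- min(V_4, V_3) - 4).
V_3 = 1 if V_1 >= 3 else 6  [with V_1=6]  = 1
V_7 = V_3^2 + V_6  [with V_3=1, V_6=7]  = 8

8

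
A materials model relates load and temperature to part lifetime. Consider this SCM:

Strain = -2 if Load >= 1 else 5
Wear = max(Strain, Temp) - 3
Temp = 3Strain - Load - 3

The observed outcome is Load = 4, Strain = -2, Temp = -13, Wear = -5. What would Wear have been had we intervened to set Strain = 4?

2

Under do(Strain=4), the mechanism Strain = -2 if Load >= 1 else 5 is discarded; Strain is fixed at 4.
Temp = 3Strain - Load - 3  [with Strain=4, Load=4]  = 5
Wear = max(Strain, Temp) - 3  [with Strain=4, Temp=5]  = 2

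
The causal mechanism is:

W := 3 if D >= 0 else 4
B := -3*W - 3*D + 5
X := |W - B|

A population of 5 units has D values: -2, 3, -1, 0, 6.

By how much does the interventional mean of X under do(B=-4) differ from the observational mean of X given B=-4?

The intervention sets B=-4 in all 5 units regardless of D. Recomputing X per unit gives 8, 7, 8, 7, 7; average 7.4.
Conditioning on B=-4 selects the 2 unit(s) with D ∈ {-1, 0}. Their X values: 8, 7. Mean = 7.5.
Difference = 7.4 − 7.5 = -0.1.

-0.1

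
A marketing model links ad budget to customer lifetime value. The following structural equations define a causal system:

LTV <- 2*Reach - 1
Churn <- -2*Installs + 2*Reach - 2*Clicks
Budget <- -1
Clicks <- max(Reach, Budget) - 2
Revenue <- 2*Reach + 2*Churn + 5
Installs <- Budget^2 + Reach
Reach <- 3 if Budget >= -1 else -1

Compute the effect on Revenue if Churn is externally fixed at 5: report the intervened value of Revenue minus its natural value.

18

The intervention breaks the incoming arrows to Churn: Churn <- -2*Installs + 2*Reach - 2*Clicks no longer applies, and Churn = 5.
Reach = 3 if Budget >= -1 else -1  [with Budget=-1]  = 3
Revenue = 2*Reach + 2*Churn + 5  [with Reach=3, Churn=5]  = 21
Without intervention: Reach = 3 if Budget >= -1 else -1  [with Budget=-1]  = 3; Clicks = max(Reach, Budget) - 2  [with Reach=3, Budget=-1]  = 1; Installs = Budget^2 + Reach  [with Budget=-1, Reach=3]  = 4; Churn = -2*Installs + 2*Reach - 2*Clicks  [with Installs=4, Reach=3, Clicks=1]  = -4; Revenue = 2*Reach + 2*Churn + 5  [with Reach=3, Churn=-4]  = 3.
Change = 21 − 3 = 18.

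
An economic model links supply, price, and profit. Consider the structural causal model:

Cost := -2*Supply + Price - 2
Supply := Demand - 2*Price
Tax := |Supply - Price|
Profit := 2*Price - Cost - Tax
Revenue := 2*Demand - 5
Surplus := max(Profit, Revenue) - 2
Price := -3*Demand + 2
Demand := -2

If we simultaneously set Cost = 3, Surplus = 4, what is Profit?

Setting Cost = 3, Surplus = 4 by intervention discards those variables' equations.
Price = -3*Demand + 2  [with Demand=-2]  = 8
Supply = Demand - 2*Price  [with Demand=-2, Price=8]  = -18
Tax = |Supply - Price|  [with Supply=-18, Price=8]  = 26
Profit = 2*Price - Cost - Tax  [with Price=8, Cost=3, Tax=26]  = -13

-13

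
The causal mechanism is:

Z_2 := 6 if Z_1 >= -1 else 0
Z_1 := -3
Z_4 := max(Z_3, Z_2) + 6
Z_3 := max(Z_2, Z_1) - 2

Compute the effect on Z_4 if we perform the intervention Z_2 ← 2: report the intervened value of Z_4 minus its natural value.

2

Under do(Z_2=2), the mechanism Z_2 := 6 if Z_1 >= -1 else 0 is discarded; Z_2 is fixed at 2.
Z_3 = max(Z_2, Z_1) - 2  [with Z_2=2, Z_1=-3]  = 0
Z_4 = max(Z_3, Z_2) + 6  [with Z_3=0, Z_2=2]  = 8
Without intervention: Z_2 = 6 if Z_1 >= -1 else 0  [with Z_1=-3]  = 0; Z_3 = max(Z_2, Z_1) - 2  [with Z_2=0, Z_1=-3]  = -2; Z_4 = max(Z_3, Z_2) + 6  [with Z_3=-2, Z_2=0]  = 6.
Change = 8 − 6 = 2.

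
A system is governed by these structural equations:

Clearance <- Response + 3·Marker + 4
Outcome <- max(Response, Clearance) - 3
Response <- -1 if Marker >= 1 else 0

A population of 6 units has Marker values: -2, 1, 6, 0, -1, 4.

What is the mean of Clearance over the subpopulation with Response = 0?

1

E[Clearance|Response=0] averages over only the 3 units with Response=0 (Marker = -2, 0, -1): Clearance = -2, 4, 1, mean 1.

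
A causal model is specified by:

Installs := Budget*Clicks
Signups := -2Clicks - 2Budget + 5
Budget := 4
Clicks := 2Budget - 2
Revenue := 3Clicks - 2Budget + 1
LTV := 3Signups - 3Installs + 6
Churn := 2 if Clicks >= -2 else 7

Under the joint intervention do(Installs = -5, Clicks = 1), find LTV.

The joint intervention fixes Installs = -5, Clicks = 1, removing each variable's own equation.
Signups = -2Clicks - 2Budget + 5  [with Clicks=1, Budget=4]  = -5
LTV = 3Signups - 3Installs + 6  [with Signups=-5, Installs=-5]  = 6

6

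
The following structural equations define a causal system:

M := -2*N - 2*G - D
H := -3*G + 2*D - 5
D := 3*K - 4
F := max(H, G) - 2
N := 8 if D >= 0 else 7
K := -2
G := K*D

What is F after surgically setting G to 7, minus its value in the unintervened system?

The intervention breaks the incoming arrows to G: G := K*D no longer applies, and G = 7.
D = 3*K - 4  [with K=-2]  = -10
H = -3*G + 2*D - 5  [with G=7, D=-10]  = -46
F = max(H, G) - 2  [with H=-46, G=7]  = 5
Without intervention: D = 3*K - 4  [with K=-2]  = -10; G = K*D  [with K=-2, D=-10]  = 20; H = -3*G + 2*D - 5  [with G=20, D=-10]  = -85; F = max(H, G) - 2  [with H=-85, G=20]  = 18.
Change = 5 − 18 = -13.

-13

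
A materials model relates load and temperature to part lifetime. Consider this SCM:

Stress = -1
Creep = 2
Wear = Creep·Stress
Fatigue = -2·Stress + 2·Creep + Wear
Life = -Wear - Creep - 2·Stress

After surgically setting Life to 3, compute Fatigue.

The intervention breaks the incoming arrows to Life: Life = -Wear - Creep - 2·Stress no longer applies, and Life = 3.
Since Fatigue is not a descendant of the intervened variable, it is unaffected.
Wear = Creep·Stress  [with Creep=2, Stress=-1]  = -2
Fatigue = -2·Stress + 2·Creep + Wear  [with Stress=-1, Creep=2, Wear=-2]  = 4

4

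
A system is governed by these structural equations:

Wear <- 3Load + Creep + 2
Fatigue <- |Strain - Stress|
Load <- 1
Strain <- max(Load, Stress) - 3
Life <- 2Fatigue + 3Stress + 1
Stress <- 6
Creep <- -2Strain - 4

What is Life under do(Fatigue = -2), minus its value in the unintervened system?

Intervening sets Fatigue = -2 and removes its equation (Fatigue <- |Strain - Stress|).
Life = 2Fatigue + 3Stress + 1  [with Fatigue=-2, Stress=6]  = 15
Without intervention: Strain = max(Load, Stress) - 3  [with Load=1, Stress=6]  = 3; Fatigue = |Strain - Stress|  [with Strain=3, Stress=6]  = 3; Life = 2Fatigue + 3Stress + 1  [with Fatigue=3, Stress=6]  = 25.
Change = 15 − 25 = -10.

-10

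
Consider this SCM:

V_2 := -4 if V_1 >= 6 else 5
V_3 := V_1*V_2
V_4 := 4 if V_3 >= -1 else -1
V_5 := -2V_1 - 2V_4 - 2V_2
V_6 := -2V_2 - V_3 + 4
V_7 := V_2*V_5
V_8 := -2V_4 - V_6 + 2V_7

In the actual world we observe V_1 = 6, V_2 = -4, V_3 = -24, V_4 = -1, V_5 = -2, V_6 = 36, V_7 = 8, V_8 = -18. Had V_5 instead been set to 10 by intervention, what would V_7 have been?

Under do(V_5=10), the mechanism V_5 := -2V_1 - 2V_4 - 2V_2 is discarded; V_5 is fixed at 10.
V_2 = -4 if V_1 >= 6 else 5  [with V_1=6]  = -4
V_7 = V_2*V_5  [with V_2=-4, V_5=10]  = -40

-40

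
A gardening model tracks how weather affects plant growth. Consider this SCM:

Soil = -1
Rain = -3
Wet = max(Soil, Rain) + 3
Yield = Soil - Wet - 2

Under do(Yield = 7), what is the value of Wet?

2

Under do(Yield=7), the mechanism Yield = Soil - Wet - 2 is discarded; Yield is fixed at 7.
Since Wet is not a descendant of the intervened variable, it is unaffected.
Wet = max(Soil, Rain) + 3  [with Soil=-1, Rain=-3]  = 2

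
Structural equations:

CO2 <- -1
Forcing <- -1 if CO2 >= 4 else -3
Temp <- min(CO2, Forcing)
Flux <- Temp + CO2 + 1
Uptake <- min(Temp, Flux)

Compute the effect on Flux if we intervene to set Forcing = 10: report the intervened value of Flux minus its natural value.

2

Under do(Forcing=10), the mechanism Forcing <- -1 if CO2 >= 4 else -3 is discarded; Forcing is fixed at 10.
Temp = min(CO2, Forcing)  [with CO2=-1, Forcing=10]  = -1
Flux = Temp + CO2 + 1  [with Temp=-1, CO2=-1]  = -1
Without intervention: Forcing = -1 if CO2 >= 4 else -3  [with CO2=-1]  = -3; Temp = min(CO2, Forcing)  [with CO2=-1, Forcing=-3]  = -3; Flux = Temp + CO2 + 1  [with Temp=-3, CO2=-1]  = -3.
Change = -1 − (-3) = 2.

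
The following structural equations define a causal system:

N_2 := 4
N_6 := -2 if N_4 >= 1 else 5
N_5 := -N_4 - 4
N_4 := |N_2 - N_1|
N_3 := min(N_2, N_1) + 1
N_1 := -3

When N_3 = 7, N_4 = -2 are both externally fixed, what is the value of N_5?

Setting N_3 = 7, N_4 = -2 by intervention discards those variables' equations.
N_5 = -N_4 - 4  [with N_4=-2]  = -2

-2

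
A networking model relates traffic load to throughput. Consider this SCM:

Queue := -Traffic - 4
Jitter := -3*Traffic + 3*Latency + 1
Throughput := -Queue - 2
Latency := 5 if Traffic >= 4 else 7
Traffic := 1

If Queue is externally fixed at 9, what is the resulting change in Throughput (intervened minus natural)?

do(Queue=9) replaces the equation Queue := -Traffic - 4 with the constant Queue = 9.
Throughput = -Queue - 2  [with Queue=9]  = -11
Without intervention: Queue = -Traffic - 4  [with Traffic=1]  = -5; Throughput = -Queue - 2  [with Queue=-5]  = 3.
Change = -11 − 3 = -14.

-14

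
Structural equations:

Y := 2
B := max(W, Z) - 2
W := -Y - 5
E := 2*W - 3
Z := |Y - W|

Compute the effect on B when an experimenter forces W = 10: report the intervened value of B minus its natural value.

Under do(W=10), the mechanism W := -Y - 5 is discarded; W is fixed at 10.
Z = |Y - W|  [with Y=2, W=10]  = 8
B = max(W, Z) - 2  [with W=10, Z=8]  = 8
Without intervention: W = -Y - 5  [with Y=2]  = -7; Z = |Y - W|  [with Y=2, W=-7]  = 9; B = max(W, Z) - 2  [with W=-7, Z=9]  = 7.
Change = 8 − 7 = 1.

1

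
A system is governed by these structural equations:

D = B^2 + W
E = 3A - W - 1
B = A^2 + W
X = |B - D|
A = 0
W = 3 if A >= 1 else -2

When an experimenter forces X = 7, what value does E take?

The intervention breaks the incoming arrows to X: X = |B - D| no longer applies, and X = 7.
Since E is not a descendant of the intervened variable, it is unaffected.
W = 3 if A >= 1 else -2  [with A=0]  = -2
E = 3A - W - 1  [with A=0, W=-2]  = 1

1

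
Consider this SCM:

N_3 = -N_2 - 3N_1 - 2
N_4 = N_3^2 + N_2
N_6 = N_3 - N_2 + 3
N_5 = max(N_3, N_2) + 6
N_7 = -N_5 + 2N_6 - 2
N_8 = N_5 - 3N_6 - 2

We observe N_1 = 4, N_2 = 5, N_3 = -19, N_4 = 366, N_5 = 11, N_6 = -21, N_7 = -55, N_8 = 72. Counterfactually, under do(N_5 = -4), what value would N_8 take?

57

do(N_5=-4) replaces the equation N_5 = max(N_3, N_2) + 6 with the constant N_5 = -4.
N_3 = -N_2 - 3N_1 - 2  [with N_2=5, N_1=4]  = -19
N_6 = N_3 - N_2 + 3  [with N_3=-19, N_2=5]  = -21
N_8 = N_5 - 3N_6 - 2  [with N_5=-4, N_6=-21]  = 57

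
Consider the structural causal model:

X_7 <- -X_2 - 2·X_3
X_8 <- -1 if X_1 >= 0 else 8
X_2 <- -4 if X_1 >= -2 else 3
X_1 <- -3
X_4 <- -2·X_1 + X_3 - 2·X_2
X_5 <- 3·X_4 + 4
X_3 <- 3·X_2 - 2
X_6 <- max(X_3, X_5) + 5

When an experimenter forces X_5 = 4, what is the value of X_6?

12

The intervention breaks the incoming arrows to X_5: X_5 <- 3·X_4 + 4 no longer applies, and X_5 = 4.
X_2 = -4 if X_1 >= -2 else 3  [with X_1=-3]  = 3
X_3 = 3·X_2 - 2  [with X_2=3]  = 7
X_6 = max(X_3, X_5) + 5  [with X_3=7, X_5=4]  = 12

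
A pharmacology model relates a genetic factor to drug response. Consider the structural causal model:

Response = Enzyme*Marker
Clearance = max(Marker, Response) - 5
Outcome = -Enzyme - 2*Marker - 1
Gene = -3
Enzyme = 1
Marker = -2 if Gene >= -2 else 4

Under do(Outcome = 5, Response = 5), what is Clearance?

0

Setting Outcome = 5, Response = 5 by intervention discards those variables' equations.
Marker = -2 if Gene >= -2 else 4  [with Gene=-3]  = 4
Clearance = max(Marker, Response) - 5  [with Marker=4, Response=5]  = 0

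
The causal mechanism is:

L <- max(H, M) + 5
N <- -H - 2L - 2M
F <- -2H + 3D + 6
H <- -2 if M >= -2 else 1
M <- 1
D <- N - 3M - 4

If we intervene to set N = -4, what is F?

-23

Under do(N=-4), the mechanism N <- -H - 2L - 2M is discarded; N is fixed at -4.
H = -2 if M >= -2 else 1  [with M=1]  = -2
D = N - 3M - 4  [with N=-4, M=1]  = -11
F = -2H + 3D + 6  [with H=-2, D=-11]  = -23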